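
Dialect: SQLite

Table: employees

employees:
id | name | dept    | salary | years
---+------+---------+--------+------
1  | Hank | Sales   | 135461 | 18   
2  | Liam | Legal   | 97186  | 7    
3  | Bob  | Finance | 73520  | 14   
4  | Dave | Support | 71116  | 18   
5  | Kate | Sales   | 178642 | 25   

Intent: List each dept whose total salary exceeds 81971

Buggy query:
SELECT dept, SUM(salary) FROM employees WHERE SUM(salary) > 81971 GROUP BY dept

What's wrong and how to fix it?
Bug: WHERE runs before GROUP BY, so aggregates aren't available there

Fix: Use HAVING (which filters groups after aggregation) instead of WHERE

Corrected query:
SELECT dept, SUM(salary) FROM employees GROUP BY dept HAVING SUM(salary) > 81971

Result:
dept  | SUM(salary)
------+------------
Legal | 97186      
Sales | 314103     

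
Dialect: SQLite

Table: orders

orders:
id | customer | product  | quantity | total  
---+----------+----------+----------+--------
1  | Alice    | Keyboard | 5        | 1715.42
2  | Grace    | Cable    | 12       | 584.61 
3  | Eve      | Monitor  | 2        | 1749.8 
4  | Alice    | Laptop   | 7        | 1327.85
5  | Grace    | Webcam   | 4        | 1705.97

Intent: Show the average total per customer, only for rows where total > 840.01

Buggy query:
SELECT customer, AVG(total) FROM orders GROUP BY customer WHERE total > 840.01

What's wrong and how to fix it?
Bug: Row-level WHERE must come before GROUP BY in the clause order

Fix: Place WHERE between FROM and GROUP BY

Corrected query:
SELECT customer, AVG(total) FROM orders WHERE total > 840.01 GROUP BY customer

Result:
customer | AVG(total)
---------+-----------
Alice    | 1521.635  
Eve      | 1749.8    
Grace    | 1705.97   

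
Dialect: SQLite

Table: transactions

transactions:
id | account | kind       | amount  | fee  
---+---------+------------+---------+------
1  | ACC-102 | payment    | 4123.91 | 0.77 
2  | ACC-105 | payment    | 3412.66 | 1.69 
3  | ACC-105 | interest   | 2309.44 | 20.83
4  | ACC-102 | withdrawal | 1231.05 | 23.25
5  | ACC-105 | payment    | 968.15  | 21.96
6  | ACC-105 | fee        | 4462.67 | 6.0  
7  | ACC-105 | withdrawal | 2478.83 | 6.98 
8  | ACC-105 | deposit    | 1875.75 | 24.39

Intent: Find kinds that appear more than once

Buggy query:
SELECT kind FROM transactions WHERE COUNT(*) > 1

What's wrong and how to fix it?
Bug: COUNT(*) is an aggregate and cannot be used in WHERE

Fix: GROUP BY kind, then filter groups with HAVING COUNT(*) > 1

Corrected query:
SELECT kind FROM transactions GROUP BY kind HAVING COUNT(*) > 1

Result:
kind      
----------
payment   
withdrawal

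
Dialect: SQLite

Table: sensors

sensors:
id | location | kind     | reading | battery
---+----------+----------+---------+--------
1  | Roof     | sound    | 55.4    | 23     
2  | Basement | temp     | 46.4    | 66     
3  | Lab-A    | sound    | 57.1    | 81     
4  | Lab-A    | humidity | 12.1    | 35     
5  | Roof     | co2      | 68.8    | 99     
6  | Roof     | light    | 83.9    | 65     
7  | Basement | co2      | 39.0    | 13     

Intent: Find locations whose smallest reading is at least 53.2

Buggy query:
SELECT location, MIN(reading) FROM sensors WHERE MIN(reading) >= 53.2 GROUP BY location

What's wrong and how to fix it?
Bug: Aggregates like MIN are computed per group after WHERE runs

Fix: Use HAVING for the per-group MIN condition

Corrected query:
SELECT location, MIN(reading) FROM sensors GROUP BY location HAVING MIN(reading) >= 53.2

Result:
location | MIN(reading)
---------+-------------
Roof     | 55.4        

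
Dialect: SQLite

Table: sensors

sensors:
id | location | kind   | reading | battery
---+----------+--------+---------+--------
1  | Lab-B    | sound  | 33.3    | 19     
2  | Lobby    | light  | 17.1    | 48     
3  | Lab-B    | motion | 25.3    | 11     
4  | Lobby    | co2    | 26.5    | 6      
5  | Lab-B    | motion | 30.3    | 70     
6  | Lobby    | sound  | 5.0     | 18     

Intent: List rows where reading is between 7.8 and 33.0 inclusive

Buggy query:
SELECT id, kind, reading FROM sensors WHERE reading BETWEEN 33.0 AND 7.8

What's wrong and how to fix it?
Bug: BETWEEN expects the lower bound first; with 33.0 AND 7.8 the range is empty

Fix: Swap the bounds so the smaller value comes first

Corrected query:
SELECT id, kind, reading FROM sensors WHERE reading BETWEEN 7.8 AND 33.0

Result:
id | kind   | reading
---+--------+--------
2  | light  | 17.1   
3  | motion | 25.3   
4  | co2    | 26.5   
5  | motion | 30.3   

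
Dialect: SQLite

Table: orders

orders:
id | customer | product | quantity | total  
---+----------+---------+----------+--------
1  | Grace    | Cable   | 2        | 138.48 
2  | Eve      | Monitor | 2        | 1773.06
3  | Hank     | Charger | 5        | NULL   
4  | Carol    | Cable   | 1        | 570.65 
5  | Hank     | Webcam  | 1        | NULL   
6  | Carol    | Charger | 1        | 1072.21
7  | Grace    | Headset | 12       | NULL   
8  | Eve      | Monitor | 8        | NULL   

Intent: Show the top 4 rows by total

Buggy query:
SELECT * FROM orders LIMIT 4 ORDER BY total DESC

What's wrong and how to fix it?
Bug: LIMIT must come after ORDER BY

Fix: Sort with ORDER BY, then apply LIMIT

Corrected query:
SELECT * FROM orders ORDER BY total DESC LIMIT 4

Result:
id | customer | product | quantity | total  
---+----------+---------+----------+--------
2  | Eve      | Monitor | 2        | 1773.06
6  | Carol    | Charger | 1        | 1072.21
4  | Carol    | Cable   | 1        | 570.65 
1  | Grace    | Cable   | 2        | 138.48 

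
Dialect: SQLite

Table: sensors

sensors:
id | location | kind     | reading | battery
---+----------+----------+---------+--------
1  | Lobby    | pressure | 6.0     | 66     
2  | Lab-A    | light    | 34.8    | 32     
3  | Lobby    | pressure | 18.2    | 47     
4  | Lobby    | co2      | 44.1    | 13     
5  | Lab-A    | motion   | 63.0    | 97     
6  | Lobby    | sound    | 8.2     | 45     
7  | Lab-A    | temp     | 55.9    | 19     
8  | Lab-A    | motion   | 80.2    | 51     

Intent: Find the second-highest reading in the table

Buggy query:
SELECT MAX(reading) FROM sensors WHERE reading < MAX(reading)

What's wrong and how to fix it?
Bug: The inner MAX is an aggregate inside WHERE, which is not allowed

Fix: Compute the overall MAX in a subquery, then take MAX of rows below it

Corrected query:
SELECT MAX(reading) FROM sensors WHERE reading < (SELECT MAX(reading) FROM sensors)

Result:
MAX(reading)
------------
63          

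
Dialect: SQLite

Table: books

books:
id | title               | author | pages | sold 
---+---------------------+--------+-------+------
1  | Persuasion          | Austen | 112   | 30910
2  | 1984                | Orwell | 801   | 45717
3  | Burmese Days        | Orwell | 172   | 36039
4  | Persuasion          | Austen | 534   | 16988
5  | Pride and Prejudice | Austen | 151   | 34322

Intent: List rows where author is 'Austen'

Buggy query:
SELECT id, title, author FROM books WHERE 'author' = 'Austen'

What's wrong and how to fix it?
Bug: Single quotes denote string literals in SQL; the column name is being compared as a constant string

Fix: Reference the column as author without single quotes

Corrected query:
SELECT id, title, author FROM books WHERE author = 'Austen'

Result:
id | title               | author
---+---------------------+-------
1  | Persuasion          | Austen
4  | Persuasion          | Austen
5  | Pride and Prejudice | Austen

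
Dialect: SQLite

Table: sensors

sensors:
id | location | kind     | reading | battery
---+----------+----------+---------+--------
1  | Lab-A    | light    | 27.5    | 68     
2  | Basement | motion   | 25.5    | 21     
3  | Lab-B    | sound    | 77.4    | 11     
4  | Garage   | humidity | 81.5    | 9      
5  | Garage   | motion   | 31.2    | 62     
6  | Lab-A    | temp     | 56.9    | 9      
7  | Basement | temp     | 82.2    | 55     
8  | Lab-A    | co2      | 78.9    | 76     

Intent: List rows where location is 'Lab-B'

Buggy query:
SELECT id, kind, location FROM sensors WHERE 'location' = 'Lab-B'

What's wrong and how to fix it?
Bug: Single quotes denote string literals in SQL; the column name is being compared as a constant string

Fix: Reference the column as location without single quotes

Corrected query:
SELECT id, kind, location FROM sensors WHERE location = 'Lab-B'

Result:
id | kind  | location
---+-------+---------
3  | sound | Lab-B   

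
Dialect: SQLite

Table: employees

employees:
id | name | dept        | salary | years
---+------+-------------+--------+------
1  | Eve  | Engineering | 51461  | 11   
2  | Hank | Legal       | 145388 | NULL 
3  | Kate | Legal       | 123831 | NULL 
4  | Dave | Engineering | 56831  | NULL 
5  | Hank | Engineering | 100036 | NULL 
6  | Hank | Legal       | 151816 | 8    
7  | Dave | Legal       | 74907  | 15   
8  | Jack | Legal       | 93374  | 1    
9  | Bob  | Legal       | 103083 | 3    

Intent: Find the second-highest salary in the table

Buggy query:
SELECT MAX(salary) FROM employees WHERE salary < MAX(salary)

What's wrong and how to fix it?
Bug: MAX(salary) on the right of the comparison is an aggregate-in-WHERE error

Fix: Compute the overall MAX in a subquery, then take MAX of rows below it

Corrected query:
SELECT MAX(salary) FROM employees WHERE salary < (SELECT MAX(salary) FROM employees)

Result:
MAX(salary)
-----------
145388     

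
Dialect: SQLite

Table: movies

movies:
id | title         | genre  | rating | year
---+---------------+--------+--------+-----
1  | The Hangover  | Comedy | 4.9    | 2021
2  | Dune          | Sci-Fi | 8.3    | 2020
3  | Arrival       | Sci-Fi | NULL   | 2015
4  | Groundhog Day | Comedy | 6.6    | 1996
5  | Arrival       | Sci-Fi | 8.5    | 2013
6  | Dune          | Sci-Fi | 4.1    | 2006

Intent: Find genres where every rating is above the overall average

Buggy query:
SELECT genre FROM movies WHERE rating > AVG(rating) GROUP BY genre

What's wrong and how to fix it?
Bug: AVG() is an aggregate; it can't sit directly in WHERE

Fix: Compute the overall average in a scalar subquery and compare each group's MIN against it in HAVING

Corrected query:
SELECT genre FROM movies GROUP BY genre HAVING MIN(rating) > (SELECT AVG(rating) FROM movies)

Result:
(no rows)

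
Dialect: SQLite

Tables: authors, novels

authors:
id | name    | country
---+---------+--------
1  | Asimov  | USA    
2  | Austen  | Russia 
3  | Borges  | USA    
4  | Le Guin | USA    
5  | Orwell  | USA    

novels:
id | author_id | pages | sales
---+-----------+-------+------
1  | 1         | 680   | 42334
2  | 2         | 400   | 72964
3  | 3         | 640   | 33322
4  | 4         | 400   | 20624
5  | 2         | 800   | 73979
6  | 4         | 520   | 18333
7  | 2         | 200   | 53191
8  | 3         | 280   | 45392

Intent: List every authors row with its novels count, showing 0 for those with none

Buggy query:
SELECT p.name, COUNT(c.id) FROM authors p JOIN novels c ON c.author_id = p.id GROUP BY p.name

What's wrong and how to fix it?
Bug: INNER JOIN drops authors rows that have no matching novels rows

Fix: Switch to LEFT JOIN to retain unmatched parent rows

Corrected query:
SELECT p.name, COUNT(c.id) FROM authors p LEFT JOIN novels c ON c.author_id = p.id GROUP BY p.name

Result:
name    | COUNT(c.id)
--------+------------
Asimov  | 1          
Austen  | 3          
Borges  | 2          
Le Guin | 2          
Orwell  | 0          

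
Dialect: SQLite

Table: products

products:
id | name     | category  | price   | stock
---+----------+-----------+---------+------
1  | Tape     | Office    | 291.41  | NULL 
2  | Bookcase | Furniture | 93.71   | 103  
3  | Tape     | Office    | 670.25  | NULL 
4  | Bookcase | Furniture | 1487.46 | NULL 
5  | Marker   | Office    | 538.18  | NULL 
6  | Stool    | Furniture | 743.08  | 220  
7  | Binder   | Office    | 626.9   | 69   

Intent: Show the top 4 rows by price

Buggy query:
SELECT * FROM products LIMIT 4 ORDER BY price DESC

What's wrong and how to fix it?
Bug: ORDER BY cannot follow LIMIT; LIMIT is the final clause

Fix: Sort with ORDER BY, then apply LIMIT

Corrected query:
SELECT * FROM products ORDER BY price DESC LIMIT 4

Result:
id | name     | category  | price   | stock
---+----------+-----------+---------+------
4  | Bookcase | Furniture | 1487.46 | NULL 
6  | Stool    | Furniture | 743.08  | 220  
3  | Tape     | Office    | 670.25  | NULL 
7  | Binder   | Office    | 626.9   | 69   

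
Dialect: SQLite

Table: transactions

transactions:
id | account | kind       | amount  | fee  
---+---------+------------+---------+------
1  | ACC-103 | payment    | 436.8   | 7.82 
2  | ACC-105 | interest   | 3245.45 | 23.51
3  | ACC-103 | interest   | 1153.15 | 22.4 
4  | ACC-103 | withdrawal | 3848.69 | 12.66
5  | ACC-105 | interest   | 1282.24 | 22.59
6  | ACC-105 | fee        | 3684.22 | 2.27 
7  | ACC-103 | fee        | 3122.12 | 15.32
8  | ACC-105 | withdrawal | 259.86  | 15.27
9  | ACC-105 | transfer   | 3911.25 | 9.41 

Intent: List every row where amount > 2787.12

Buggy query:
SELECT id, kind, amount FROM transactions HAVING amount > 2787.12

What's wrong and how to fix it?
Bug: This is a non-aggregate query (no GROUP BY, no aggregates), so in SQLite the HAVING clause is invalid here; a row-level condition belongs in WHERE

Fix: Use WHERE for row-level filtering

Corrected query:
SELECT id, kind, amount FROM transactions WHERE amount > 2787.12

Result:
id | kind       | amount 
---+------------+--------
2  | interest   | 3245.45
4  | withdrawal | 3848.69
6  | fee        | 3684.22
7  | fee        | 3122.12
9  | transfer   | 3911.25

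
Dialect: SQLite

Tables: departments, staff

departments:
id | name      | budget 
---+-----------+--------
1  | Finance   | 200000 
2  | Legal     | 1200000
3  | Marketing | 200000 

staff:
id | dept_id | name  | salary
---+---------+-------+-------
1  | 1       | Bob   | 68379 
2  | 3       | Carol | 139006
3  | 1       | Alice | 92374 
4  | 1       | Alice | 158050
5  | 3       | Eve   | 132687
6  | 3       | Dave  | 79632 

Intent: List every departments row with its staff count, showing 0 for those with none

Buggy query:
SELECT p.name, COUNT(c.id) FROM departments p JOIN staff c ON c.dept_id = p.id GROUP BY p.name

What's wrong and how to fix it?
Bug: An inner join excludes parents with zero children

Fix: Switch to LEFT JOIN to retain unmatched parent rows

Corrected query:
SELECT p.name, COUNT(c.id) FROM departments p LEFT JOIN staff c ON c.dept_id = p.id GROUP BY p.name

Result:
name      | COUNT(c.id)
----------+------------
Finance   | 3          
Legal     | 0          
Marketing | 3          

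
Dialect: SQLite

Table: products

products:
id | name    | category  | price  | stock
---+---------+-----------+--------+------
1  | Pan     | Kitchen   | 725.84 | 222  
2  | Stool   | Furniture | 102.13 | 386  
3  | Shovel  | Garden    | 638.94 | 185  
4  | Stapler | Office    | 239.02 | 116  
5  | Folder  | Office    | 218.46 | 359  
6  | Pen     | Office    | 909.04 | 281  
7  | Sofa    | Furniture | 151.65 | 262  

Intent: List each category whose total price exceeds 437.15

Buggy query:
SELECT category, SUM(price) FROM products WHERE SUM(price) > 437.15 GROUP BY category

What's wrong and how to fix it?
Bug: SUM(price) is an aggregate, but WHERE filters rows before aggregation

Fix: Use HAVING (which filters groups after aggregation) instead of WHERE

Corrected query:
SELECT category, SUM(price) FROM products GROUP BY category HAVING SUM(price) > 437.15

Result:
category | SUM(price)
---------+-----------
Garden   | 638.94    
Kitchen  | 725.84    
Office   | 1366.52   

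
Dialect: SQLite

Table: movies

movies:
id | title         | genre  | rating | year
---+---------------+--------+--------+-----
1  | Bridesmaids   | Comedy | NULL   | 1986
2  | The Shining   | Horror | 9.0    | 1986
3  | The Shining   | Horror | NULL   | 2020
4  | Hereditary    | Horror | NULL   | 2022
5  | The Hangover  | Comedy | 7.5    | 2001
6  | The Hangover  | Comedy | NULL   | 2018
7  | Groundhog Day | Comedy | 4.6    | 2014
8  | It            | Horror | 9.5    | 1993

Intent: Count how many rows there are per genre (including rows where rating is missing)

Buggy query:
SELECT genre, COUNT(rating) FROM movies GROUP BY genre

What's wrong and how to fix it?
Bug: COUNT(column) counts non-NULL values only; rows with NULL rating aren't counted

Fix: Use COUNT(*) to count all rows regardless of NULL

Corrected query:
SELECT genre, COUNT(*) FROM movies GROUP BY genre

Result:
genre  | COUNT(*)
-------+---------
Comedy | 4       
Horror | 4       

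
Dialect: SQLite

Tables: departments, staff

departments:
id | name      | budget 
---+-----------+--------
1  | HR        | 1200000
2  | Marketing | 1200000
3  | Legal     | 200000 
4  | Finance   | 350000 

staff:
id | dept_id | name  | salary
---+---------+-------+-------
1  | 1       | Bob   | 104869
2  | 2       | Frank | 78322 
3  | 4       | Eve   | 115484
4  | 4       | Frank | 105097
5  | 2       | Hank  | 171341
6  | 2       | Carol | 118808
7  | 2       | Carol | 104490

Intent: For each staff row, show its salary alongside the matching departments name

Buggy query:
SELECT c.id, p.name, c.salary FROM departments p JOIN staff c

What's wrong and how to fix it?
Bug: Missing join condition: each staff row is matched to all departments rows instead of just its own

Fix: Specify the join condition linking the foreign key to the parent id

Corrected query:
SELECT c.id, p.name, c.salary FROM departments p JOIN staff c ON c.dept_id = p.id

Result:
id | name      | salary
---+-----------+-------
1  | HR        | 104869
2  | Marketing | 78322 
3  | Finance   | 115484
4  | Finance   | 105097
5  | Marketing | 171341
6  | Marketing | 118808
7  | Marketing | 104490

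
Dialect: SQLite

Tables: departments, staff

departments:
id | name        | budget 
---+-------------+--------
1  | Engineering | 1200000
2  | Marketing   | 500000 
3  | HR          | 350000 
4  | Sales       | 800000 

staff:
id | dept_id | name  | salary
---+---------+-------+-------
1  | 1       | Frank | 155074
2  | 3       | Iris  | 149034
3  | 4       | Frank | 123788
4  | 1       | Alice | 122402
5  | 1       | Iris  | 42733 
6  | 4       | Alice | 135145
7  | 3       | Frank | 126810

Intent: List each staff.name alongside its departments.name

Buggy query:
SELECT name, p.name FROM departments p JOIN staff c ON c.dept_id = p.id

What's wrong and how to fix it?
Bug: 'name' exists in both joined tables, so the database can't tell which one is meant

Fix: Qualify the column with its table alias (c.name)

Corrected query:
SELECT c.name, p.name FROM departments p JOIN staff c ON c.dept_id = p.id

Result:
name  | name       
------+------------
Frank | Engineering
Iris  | HR         
Frank | Sales      
Alice | Engineering
Iris  | Engineering
Alice | Sales      
Frank | HR         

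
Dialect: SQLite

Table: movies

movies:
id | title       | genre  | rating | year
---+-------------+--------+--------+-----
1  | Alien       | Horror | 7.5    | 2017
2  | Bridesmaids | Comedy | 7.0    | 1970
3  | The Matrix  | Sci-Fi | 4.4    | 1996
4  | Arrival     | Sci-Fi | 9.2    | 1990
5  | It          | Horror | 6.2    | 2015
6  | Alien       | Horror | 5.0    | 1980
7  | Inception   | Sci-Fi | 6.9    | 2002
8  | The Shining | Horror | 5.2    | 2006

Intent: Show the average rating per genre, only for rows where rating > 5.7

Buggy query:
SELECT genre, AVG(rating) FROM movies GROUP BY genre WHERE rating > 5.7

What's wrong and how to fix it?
Bug: Row-level WHERE must come before GROUP BY in the clause order

Fix: Move the WHERE clause before GROUP BY

Corrected query:
SELECT genre, AVG(rating) FROM movies WHERE rating > 5.7 GROUP BY genre

Result:
genre  | AVG(rating)
-------+------------
Comedy | 7          
Horror | 6.85       
Sci-Fi | 8.05       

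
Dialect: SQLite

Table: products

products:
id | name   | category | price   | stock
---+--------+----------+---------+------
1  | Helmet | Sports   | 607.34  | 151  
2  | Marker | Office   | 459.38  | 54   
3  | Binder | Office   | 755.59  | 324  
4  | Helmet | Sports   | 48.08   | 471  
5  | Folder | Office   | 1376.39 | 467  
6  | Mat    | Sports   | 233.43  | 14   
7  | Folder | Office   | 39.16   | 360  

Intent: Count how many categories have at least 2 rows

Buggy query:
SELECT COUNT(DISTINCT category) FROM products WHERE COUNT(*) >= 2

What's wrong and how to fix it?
Bug: COUNT(*) cannot appear in WHERE; the per-group count doesn't exist yet

Fix: Use a subquery that GROUPs and filters with HAVING, then count its rows

Corrected query:
SELECT COUNT(*) FROM (SELECT category FROM products GROUP BY category HAVING COUNT(*) >= 2)

Result:
COUNT(*)
--------
2       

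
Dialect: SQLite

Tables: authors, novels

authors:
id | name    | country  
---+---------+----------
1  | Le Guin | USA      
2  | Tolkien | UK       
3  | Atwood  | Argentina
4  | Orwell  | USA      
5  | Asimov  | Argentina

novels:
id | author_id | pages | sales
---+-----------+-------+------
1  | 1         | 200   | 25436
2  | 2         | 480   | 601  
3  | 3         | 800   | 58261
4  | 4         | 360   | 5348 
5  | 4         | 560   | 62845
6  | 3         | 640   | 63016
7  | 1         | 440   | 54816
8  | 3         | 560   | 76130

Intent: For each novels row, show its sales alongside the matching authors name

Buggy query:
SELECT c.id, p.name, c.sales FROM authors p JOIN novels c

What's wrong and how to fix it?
Bug: Missing join condition: each novels row is matched to all authors rows instead of just its own

Fix: Specify the join condition linking the foreign key to the parent id

Corrected query:
SELECT c.id, p.name, c.sales FROM authors p JOIN novels c ON c.author_id = p.id

Result:
id | name    | sales
---+---------+------
1  | Le Guin | 25436
2  | Tolkien | 601  
3  | Atwood  | 58261
4  | Orwell  | 5348 
5  | Orwell  | 62845
6  | Atwood  | 63016
7  | Le Guin | 54816
8  | Atwood  | 76130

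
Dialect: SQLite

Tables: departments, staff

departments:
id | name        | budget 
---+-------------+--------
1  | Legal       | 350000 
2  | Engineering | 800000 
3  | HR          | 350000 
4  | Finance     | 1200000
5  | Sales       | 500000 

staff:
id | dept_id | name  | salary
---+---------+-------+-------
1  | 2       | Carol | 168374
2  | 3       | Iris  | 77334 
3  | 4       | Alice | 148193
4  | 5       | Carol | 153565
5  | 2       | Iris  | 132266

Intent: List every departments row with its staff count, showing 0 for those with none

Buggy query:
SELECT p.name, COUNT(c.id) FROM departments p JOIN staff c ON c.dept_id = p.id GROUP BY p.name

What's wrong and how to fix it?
Bug: An inner join excludes parents with zero children

Fix: Use LEFT JOIN so parents without children still appear (COUNT(c.id) gives 0)

Corrected query:
SELECT p.name, COUNT(c.id) FROM departments p LEFT JOIN staff c ON c.dept_id = p.id GROUP BY p.name

Result:
name        | COUNT(c.id)
------------+------------
Engineering | 2          
Finance     | 1          
HR          | 1          
Legal       | 0          
Sales       | 1          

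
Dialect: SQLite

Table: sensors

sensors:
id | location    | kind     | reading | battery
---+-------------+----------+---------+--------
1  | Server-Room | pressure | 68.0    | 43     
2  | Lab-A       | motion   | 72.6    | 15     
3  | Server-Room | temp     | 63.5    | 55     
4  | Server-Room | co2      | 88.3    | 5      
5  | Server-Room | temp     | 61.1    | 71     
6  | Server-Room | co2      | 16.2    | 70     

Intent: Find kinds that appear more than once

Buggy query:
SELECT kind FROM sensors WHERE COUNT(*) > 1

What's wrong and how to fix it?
Bug: COUNT(*) is an aggregate and cannot be used in WHERE

Fix: Group first, then use HAVING for the count condition

Corrected query:
SELECT kind FROM sensors GROUP BY kind HAVING COUNT(*) > 1

Result:
kind
----
co2 
temp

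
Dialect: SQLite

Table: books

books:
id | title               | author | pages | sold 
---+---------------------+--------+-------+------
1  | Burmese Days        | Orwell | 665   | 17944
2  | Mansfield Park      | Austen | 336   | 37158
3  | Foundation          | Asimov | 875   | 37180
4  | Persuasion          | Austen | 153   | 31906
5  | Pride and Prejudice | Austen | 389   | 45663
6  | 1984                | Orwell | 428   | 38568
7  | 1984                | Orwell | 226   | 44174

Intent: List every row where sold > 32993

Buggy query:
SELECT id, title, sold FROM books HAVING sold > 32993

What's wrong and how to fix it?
Bug: This is a non-aggregate query (no GROUP BY, no aggregates), so in SQLite the HAVING clause is invalid here; a row-level condition belongs in WHERE

Fix: Replace HAVING with WHERE since the condition applies to individual rows

Corrected query:
SELECT id, title, sold FROM books WHERE sold > 32993

Result:
id | title               | sold 
---+---------------------+------
2  | Mansfield Park      | 37158
3  | Foundation          | 37180
5  | Pride and Prejudice | 45663
6  | 1984                | 38568
7  | 1984                | 44174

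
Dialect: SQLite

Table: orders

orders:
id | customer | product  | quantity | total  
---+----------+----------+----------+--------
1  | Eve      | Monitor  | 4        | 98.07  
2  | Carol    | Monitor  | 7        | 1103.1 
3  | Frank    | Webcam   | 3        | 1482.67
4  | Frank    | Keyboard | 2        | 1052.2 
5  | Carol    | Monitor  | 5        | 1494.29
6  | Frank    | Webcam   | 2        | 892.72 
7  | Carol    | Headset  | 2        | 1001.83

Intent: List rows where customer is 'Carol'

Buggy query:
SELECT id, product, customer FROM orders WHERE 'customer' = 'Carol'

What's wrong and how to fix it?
Bug: Single quotes denote string literals in SQL; the column name is being compared as a constant string

Fix: Remove the quotes around the column name (or use double quotes for an identifier)

Corrected query:
SELECT id, product, customer FROM orders WHERE customer = 'Carol'

Result:
id | product | customer
---+---------+---------
2  | Monitor | Carol   
5  | Monitor | Carol   
7  | Headset | Carol   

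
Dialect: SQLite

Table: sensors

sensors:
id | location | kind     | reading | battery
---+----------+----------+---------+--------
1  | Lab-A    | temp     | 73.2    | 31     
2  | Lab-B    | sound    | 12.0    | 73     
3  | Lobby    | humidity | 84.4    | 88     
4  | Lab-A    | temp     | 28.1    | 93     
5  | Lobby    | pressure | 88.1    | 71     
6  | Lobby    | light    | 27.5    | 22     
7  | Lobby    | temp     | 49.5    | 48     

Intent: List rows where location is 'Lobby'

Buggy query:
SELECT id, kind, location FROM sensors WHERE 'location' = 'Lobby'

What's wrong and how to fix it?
Bug: Single quotes denote string literals in SQL; the column name is being compared as a constant string

Fix: Remove the quotes around the column name (or use double quotes for an identifier)

Corrected query:
SELECT id, kind, location FROM sensors WHERE location = 'Lobby'

Result:
id | kind     | location
---+----------+---------
3  | humidity | Lobby   
5  | pressure | Lobby   
6  | light    | Lobby   
7  | temp     | Lobby   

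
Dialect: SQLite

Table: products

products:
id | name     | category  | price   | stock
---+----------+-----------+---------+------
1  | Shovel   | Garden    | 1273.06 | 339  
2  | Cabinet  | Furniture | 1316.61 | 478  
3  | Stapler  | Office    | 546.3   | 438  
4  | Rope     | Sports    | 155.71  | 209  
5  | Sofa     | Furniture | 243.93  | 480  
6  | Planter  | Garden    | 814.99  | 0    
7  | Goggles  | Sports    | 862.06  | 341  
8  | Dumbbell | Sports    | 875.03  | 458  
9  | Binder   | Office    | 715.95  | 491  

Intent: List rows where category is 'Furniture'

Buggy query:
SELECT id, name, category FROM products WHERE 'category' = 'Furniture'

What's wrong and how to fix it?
Bug: Single quotes denote string literals in SQL; the column name is being compared as a constant string

Fix: Reference the column as category without single quotes

Corrected query:
SELECT id, name, category FROM products WHERE category = 'Furniture'

Result:
id | name    | category 
---+---------+----------
2  | Cabinet | Furniture
5  | Sofa    | Furniture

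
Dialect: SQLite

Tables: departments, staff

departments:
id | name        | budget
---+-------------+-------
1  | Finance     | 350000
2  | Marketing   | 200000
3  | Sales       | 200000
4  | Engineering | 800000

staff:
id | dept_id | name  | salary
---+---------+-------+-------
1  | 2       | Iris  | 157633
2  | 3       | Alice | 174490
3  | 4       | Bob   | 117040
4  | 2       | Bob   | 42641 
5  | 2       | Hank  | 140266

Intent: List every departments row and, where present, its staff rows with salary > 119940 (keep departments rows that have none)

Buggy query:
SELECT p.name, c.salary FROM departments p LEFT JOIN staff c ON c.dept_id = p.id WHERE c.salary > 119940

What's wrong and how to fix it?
Bug: A WHERE condition on the right-hand table after LEFT JOIN drops unmatched parents

Fix: Put 'c.salary > 119940' in the JOIN's ON clause instead of WHERE

Corrected query:
SELECT p.name, c.salary FROM departments p LEFT JOIN staff c ON c.dept_id = p.id AND c.salary > 119940

Result:
name        | salary
------------+-------
Finance     | NULL  
Marketing   | 140266
Marketing   | 157633
Sales       | 174490
Engineering | NULL  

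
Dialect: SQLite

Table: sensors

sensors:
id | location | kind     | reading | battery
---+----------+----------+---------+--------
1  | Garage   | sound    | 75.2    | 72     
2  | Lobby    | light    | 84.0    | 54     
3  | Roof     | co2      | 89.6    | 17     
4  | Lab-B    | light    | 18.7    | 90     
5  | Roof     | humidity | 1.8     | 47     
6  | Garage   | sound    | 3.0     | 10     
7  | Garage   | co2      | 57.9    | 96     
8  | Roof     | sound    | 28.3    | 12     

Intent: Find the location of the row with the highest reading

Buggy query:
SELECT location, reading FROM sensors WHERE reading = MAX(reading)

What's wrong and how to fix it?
Bug: WHERE is evaluated per row; an aggregate over the whole table isn't defined there

Fix: Wrap MAX in a scalar subquery so WHERE compares against a single value

Corrected query:
SELECT location, reading FROM sensors WHERE reading = (SELECT MAX(reading) FROM sensors)

Result:
location | reading
---------+--------
Roof     | 89.6   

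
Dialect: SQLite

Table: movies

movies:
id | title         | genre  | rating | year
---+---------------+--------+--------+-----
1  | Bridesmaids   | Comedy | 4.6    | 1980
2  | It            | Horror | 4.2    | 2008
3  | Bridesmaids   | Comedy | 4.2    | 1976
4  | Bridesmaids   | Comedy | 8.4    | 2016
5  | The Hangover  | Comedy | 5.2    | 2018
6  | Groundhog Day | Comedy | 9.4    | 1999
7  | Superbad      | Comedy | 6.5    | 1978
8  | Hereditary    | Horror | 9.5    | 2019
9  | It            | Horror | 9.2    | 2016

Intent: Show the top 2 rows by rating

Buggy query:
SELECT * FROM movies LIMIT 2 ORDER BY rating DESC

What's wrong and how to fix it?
Bug: LIMIT must come after ORDER BY

Fix: Sort with ORDER BY, then apply LIMIT

Corrected query:
SELECT * FROM movies ORDER BY rating DESC LIMIT 2

Result:
id | title         | genre  | rating | year
---+---------------+--------+--------+-----
8  | Hereditary    | Horror | 9.5    | 2019
6  | Groundhog Day | Comedy | 9.4    | 1999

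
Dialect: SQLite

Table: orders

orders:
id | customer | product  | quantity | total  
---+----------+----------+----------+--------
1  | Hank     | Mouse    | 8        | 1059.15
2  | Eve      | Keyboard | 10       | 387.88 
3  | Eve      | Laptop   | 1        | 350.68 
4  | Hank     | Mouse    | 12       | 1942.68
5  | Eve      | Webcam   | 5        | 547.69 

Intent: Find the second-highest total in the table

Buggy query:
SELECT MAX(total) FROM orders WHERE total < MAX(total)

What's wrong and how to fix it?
Bug: MAX(total) on the right of the comparison is an aggregate-in-WHERE error

Fix: Put the inner MAX in a scalar subquery

Corrected query:
SELECT MAX(total) FROM orders WHERE total < (SELECT MAX(total) FROM orders)

Result:
MAX(total)
----------
1059.15   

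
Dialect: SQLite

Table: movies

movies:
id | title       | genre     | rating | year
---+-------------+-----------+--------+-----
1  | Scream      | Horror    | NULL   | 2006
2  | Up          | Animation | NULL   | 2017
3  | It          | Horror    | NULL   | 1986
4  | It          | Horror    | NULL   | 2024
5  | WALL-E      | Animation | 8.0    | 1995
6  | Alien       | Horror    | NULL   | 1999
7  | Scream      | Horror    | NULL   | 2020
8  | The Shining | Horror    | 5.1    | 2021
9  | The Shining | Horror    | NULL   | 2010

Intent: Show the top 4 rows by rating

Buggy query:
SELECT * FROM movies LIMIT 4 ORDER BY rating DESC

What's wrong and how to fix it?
Bug: LIMIT must come after ORDER BY

Fix: Swap the clauses: ORDER BY first, then LIMIT

Corrected query:
SELECT * FROM movies ORDER BY rating DESC LIMIT 4

Result:
id | title       | genre     | rating | year
---+-------------+-----------+--------+-----
5  | WALL-E      | Animation | 8      | 1995
8  | The Shining | Horror    | 5.1    | 2021
1  | Scream      | Horror    | NULL   | 2006
2  | Up          | Animation | NULL   | 2017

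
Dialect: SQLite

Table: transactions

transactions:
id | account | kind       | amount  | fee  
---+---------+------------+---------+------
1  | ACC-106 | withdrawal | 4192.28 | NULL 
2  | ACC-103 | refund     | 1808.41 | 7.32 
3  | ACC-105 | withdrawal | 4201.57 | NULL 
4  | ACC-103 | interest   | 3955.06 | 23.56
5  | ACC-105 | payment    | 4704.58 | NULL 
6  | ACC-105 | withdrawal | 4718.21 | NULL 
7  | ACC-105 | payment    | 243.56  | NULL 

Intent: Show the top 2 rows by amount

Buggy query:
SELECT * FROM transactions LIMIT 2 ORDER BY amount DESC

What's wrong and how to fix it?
Bug: ORDER BY cannot follow LIMIT; LIMIT is the final clause

Fix: Sort with ORDER BY, then apply LIMIT

Corrected query:
SELECT * FROM transactions ORDER BY amount DESC LIMIT 2

Result:
id | account | kind       | amount  | fee 
---+---------+------------+---------+-----
6  | ACC-105 | withdrawal | 4718.21 | NULL
5  | ACC-105 | payment    | 4704.58 | NULL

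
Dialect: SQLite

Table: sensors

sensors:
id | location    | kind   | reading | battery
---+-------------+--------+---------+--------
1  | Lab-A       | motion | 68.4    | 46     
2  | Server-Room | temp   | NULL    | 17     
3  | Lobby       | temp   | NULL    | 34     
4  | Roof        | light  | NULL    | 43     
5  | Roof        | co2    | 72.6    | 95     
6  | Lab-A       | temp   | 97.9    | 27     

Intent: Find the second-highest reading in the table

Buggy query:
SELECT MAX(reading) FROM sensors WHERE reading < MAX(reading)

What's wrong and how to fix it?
Bug: The inner MAX is an aggregate inside WHERE, which is not allowed

Fix: Put the inner MAX in a scalar subquery

Corrected query:
SELECT MAX(reading) FROM sensors WHERE reading < (SELECT MAX(reading) FROM sensors)

Result:
MAX(reading)
------------
72.6        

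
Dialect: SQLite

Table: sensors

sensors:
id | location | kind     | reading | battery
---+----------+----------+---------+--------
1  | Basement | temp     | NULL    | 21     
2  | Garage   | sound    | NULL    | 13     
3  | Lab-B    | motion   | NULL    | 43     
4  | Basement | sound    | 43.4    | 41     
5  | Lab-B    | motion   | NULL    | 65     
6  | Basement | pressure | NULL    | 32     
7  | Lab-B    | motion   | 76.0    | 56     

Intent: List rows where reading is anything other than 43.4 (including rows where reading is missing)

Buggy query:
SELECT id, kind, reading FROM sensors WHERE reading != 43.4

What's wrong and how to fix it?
Bug: Inequality against NULL is unknown, not true; rows with NULL are dropped

Fix: Add an explicit OR reading IS NULL to include the missing-value rows

Corrected query:
SELECT id, kind, reading FROM sensors WHERE reading != 43.4 OR reading IS NULL

Result:
id | kind     | reading
---+----------+--------
1  | temp     | NULL   
2  | sound    | NULL   
3  | motion   | NULL   
5  | motion   | NULL   
6  | pressure | NULL   
7  | motion   | 76     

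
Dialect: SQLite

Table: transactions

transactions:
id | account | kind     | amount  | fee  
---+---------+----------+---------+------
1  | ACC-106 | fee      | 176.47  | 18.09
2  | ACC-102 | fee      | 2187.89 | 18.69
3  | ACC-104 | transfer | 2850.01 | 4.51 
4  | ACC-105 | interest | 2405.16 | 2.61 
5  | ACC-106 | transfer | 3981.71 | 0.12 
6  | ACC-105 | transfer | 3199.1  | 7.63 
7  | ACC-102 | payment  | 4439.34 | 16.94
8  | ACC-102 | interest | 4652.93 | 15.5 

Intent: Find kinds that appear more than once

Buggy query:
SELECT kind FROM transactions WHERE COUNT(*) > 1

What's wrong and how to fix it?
Bug: WHERE can't reference COUNT(*); aggregates are computed after WHERE

Fix: Group first, then use HAVING for the count condition

Corrected query:
SELECT kind FROM transactions GROUP BY kind HAVING COUNT(*) > 1

Result:
kind    
--------
fee     
interest
transfer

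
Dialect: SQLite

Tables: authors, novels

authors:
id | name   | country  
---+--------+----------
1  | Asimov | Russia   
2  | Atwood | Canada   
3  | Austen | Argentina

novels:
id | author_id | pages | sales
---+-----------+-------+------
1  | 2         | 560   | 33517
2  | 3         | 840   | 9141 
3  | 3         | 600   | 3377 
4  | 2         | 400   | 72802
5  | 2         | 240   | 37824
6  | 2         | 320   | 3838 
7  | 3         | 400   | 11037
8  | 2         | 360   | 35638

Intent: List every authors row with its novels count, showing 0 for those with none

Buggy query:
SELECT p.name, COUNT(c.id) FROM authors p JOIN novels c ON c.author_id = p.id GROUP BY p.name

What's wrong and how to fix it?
Bug: An inner join excludes parents with zero children

Fix: Switch to LEFT JOIN to retain unmatched parent rows

Corrected query:
SELECT p.name, COUNT(c.id) FROM authors p LEFT JOIN novels c ON c.author_id = p.id GROUP BY p.name

Result:
name   | COUNT(c.id)
-------+------------
Asimov | 0          
Atwood | 5          
Austen | 3          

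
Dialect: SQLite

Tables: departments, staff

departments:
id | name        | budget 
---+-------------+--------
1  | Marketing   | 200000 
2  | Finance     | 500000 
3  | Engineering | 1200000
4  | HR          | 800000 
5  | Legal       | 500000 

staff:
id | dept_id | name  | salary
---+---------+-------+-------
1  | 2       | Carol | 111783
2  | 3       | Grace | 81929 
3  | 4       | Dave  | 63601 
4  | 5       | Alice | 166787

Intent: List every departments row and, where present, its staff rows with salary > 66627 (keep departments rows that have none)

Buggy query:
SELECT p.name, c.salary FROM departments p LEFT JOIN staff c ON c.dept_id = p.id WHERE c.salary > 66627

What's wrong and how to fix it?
Bug: A WHERE condition on the right-hand table after LEFT JOIN drops unmatched parents

Fix: Move the right-table condition into the ON clause so unmatched parents are kept

Corrected query:
SELECT p.name, c.salary FROM departments p LEFT JOIN staff c ON c.dept_id = p.id AND c.salary > 66627

Result:
name        | salary
------------+-------
Marketing   | NULL  
Finance     | 111783
Engineering | 81929 
HR          | NULL  
Legal       | 166787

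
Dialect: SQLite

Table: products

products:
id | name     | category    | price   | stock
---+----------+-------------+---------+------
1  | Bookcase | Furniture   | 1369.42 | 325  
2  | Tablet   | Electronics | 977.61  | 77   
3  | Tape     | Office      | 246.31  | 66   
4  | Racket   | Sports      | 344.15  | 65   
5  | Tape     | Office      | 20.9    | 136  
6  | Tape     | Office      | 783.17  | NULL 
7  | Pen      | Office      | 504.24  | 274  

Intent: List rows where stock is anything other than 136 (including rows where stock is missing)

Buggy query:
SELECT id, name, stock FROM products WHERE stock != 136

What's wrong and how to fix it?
Bug: 'stock != 136' is unknown when stock is NULL, so NULL rows are silently excluded

Fix: Handle NULL separately with IS NULL alongside the inequality

Corrected query:
SELECT id, name, stock FROM products WHERE stock != 136 OR stock IS NULL

Result:
id | name     | stock
---+----------+------
1  | Bookcase | 325  
2  | Tablet   | 77   
3  | Tape     | 66   
4  | Racket   | 65   
6  | Tape     | NULL 
7  | Pen      | 274  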